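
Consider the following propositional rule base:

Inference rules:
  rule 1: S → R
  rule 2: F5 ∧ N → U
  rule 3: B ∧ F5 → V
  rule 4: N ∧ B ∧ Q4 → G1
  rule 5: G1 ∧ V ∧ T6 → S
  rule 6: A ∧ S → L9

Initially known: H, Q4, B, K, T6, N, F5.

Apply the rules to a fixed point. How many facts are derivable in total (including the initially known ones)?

12

[1] rule 2 [F5 ∧ N → U]; rule 3 [B ∧ F5 → V]; rule 4 [N ∧ B ∧ Q4 → G1]. ⇒ new: U, V, G1.
[2] rule 5 [G1 ∧ V ∧ T6 → S]. ⇒ new: S.
[3] rule 1 [S → R]. ⇒ new: R.
Closure: {B, F5, G1, H, K, N, Q4, R, S, T6, U, V} — 12 facts.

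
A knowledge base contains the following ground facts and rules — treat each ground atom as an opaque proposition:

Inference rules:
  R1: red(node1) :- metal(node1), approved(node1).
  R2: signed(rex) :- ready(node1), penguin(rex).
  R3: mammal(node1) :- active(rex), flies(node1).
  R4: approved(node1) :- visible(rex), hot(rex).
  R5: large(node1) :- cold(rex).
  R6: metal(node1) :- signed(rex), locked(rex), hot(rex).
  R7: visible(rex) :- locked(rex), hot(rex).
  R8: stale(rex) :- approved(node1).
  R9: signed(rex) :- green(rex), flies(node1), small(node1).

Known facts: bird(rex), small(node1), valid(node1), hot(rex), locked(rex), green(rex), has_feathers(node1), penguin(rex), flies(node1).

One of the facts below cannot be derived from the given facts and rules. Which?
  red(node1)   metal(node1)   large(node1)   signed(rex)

[1] R7 [visible(rex) :- locked(rex), hot(rex).]; R9 [signed(rex) :- green(rex), flies(node1), small(node1).]. ⇒ new: visible(rex), signed(rex).
[2] R4 [approved(node1) :- visible(rex), hot(rex).]; R6 [metal(node1) :- signed(rex), locked(rex), hot(rex).]. ⇒ new: approved(node1), metal(node1).
[3] R1 [red(node1) :- metal(node1), approved(node1).]; R8 [stale(rex) :- approved(node1).]. ⇒ new: red(node1), stale(rex).
Derived: signed(rex) (round 1), red(node1) (round 3), metal(node1) (round 2). large(node1) never appears in any round.

large(node1)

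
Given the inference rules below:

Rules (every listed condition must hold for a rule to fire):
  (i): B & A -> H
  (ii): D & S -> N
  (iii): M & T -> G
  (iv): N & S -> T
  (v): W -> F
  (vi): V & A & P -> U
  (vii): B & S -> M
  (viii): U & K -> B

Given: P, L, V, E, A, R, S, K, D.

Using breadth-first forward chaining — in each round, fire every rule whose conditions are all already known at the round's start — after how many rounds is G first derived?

4

[1] (ii) [D & S -> N]; (vi) [V & A & P -> U]. ⇒ new: N, U.
[2] (iv) [N & S -> T]; (viii) [U & K -> B]. ⇒ new: T, B.
[3] (i) [B & A -> H]; (vii) [B & S -> M]. ⇒ new: H, M.
[4] (iii) [M & T -> G]. ⇒ new: G.
G first appears in round 4.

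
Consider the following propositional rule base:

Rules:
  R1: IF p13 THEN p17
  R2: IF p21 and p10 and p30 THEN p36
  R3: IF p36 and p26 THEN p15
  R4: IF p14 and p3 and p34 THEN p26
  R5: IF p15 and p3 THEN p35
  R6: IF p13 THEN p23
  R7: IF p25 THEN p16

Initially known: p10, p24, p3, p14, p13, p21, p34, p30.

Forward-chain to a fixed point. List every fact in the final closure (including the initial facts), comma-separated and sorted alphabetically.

Round 1: R1 [IF p13 THEN p17]; R2 [IF p21 and p10 and p30 THEN p36]; R4 [IF p14 and p3 and p34 THEN p26]; R6 [IF p13 THEN p23]. Adds p17, p36, p26, p23.
Round 2: R3 [IF p36 and p26 THEN p15]. Adds p15.
Round 3: R5 [IF p15 and p3 THEN p35]. Adds p35.

p10, p13, p14, p15, p17, p21, p23, p24, p26, p3, p30, p34, p35, p36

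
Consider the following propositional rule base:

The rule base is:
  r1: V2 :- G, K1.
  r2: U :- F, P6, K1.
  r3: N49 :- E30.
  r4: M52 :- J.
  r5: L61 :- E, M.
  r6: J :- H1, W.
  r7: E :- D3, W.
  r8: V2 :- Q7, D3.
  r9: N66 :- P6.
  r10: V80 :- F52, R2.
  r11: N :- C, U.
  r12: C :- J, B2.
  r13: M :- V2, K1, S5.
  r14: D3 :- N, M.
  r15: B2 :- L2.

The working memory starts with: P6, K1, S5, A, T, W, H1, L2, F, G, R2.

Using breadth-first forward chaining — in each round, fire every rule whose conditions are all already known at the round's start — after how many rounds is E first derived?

Round 1 fires r1, r2, r6, r9, r15, giving V2, U, J, N66, B2.
Round 2 fires r4, r12, r13, giving M52, C, M.
Round 3 fires r11, giving N.
Round 4 fires r14, giving D3.
Round 5 fires r7, giving E.
E first appears in round 5.

5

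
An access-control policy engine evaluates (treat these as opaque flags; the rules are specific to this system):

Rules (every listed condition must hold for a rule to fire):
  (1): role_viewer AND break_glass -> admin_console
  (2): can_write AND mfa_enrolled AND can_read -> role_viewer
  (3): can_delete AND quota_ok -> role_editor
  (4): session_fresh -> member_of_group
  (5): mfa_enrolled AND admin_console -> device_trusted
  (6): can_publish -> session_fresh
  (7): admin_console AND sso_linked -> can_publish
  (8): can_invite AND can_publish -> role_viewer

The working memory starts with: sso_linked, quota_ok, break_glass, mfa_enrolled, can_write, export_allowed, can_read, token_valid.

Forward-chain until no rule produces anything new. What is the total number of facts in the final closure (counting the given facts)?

Round 1 fires (2), giving role_viewer.
Round 2 fires (1), giving admin_console.
Round 3 fires (5), (7), giving device_trusted, can_publish.
Round 4 fires (6), giving session_fresh.
Round 5 fires (4), giving member_of_group.
Closure: {admin_console, break_glass, can_publish, can_read, can_write, device_trusted, export_allowed, member_of_group, mfa_enrolled, quota_ok, role_viewer, session_fresh, sso_linked, token_valid} — 14 facts.

14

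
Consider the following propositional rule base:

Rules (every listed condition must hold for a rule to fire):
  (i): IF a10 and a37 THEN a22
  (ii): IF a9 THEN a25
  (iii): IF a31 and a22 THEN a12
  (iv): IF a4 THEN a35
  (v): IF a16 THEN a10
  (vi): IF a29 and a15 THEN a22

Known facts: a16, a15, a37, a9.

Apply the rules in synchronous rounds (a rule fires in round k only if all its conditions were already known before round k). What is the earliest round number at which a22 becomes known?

2

Round 1: (ii) [IF a9 THEN a25]; (v) [IF a16 THEN a10]. Adds a25, a10.
Round 2: (i) [IF a10 and a37 THEN a22]. Adds a22.
a22 first appears in round 2.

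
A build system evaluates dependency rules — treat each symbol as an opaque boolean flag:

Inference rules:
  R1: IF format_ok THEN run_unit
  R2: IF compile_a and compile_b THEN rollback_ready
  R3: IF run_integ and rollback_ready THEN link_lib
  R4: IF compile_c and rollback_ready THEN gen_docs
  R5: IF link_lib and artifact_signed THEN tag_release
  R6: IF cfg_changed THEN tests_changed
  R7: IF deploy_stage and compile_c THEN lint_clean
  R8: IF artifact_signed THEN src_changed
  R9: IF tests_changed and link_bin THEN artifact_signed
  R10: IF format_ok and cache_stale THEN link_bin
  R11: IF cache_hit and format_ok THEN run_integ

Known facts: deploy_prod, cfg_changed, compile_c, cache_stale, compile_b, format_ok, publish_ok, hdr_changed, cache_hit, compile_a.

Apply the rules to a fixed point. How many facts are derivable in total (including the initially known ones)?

20

Round 1: R1 [IF format_ok THEN run_unit]; R2 [IF compile_a and compile_b THEN rollback_ready]; R6 [IF cfg_changed THEN tests_changed]; R10 [IF format_ok and cache_stale THEN link_bin]; R11 [IF cache_hit and format_ok THEN run_integ]. Adds run_unit, rollback_ready, tests_changed, link_bin, run_integ.
Round 2: R3 [IF run_integ and rollback_ready THEN link_lib]; R4 [IF compile_c and rollback_ready THEN gen_docs]; R9 [IF tests_changed and link_bin THEN artifact_signed]. Adds link_lib, gen_docs, artifact_signed.
Round 3: R5 [IF link_lib and artifact_signed THEN tag_release]; R8 [IF artifact_signed THEN src_changed]. Adds tag_release, src_changed.
Closure: {artifact_signed, cache_hit, cache_stale, cfg_changed, compile_a, compile_b, compile_c, deploy_prod, format_ok, gen_docs, hdr_changed, link_bin, link_lib, publish_ok, rollback_ready, run_integ, run_unit, src_changed, tag_release, tests_changed} — 20 facts.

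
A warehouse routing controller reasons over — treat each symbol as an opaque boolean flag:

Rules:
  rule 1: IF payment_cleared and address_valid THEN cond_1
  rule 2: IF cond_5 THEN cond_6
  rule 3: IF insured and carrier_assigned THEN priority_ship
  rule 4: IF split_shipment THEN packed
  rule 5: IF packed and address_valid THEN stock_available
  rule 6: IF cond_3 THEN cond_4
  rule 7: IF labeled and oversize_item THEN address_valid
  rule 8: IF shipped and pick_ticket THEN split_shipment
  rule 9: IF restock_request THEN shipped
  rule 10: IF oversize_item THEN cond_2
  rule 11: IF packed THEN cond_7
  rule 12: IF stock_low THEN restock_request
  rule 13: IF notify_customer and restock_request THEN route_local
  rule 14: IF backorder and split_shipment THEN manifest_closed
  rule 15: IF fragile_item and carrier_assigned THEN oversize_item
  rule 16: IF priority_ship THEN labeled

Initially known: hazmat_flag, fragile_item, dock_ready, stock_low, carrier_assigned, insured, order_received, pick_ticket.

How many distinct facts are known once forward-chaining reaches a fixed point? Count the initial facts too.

[1] rule 3 [IF insured and carrier_assigned THEN priority_ship]; rule 12 [IF stock_low THEN restock_request]; rule 15 [IF fragile_item and carrier_assigned THEN oversize_item]. ⇒ new: priority_ship, restock_request, oversize_item.
[2] rule 9 [IF restock_request THEN shipped]; rule 10 [IF oversize_item THEN cond_2]; rule 16 [IF priority_ship THEN labeled]. ⇒ new: shipped, cond_2, labeled.
[3] rule 7 [IF labeled and oversize_item THEN address_valid]; rule 8 [IF shipped and pick_ticket THEN split_shipment]. ⇒ new: address_valid, split_shipment.
[4] rule 4 [IF split_shipment THEN packed]. ⇒ new: packed.
[5] rule 5 [IF packed and address_valid THEN stock_available]; rule 11 [IF packed THEN cond_7]. ⇒ new: stock_available, cond_7.
Closure: {address_valid, carrier_assigned, cond_2, cond_7, dock_ready, fragile_item, hazmat_flag, insured, labeled, order_received, oversize_item, packed, pick_ticket, priority_ship, restock_request, shipped, split_shipment, stock_available, stock_low} — 19 facts.

19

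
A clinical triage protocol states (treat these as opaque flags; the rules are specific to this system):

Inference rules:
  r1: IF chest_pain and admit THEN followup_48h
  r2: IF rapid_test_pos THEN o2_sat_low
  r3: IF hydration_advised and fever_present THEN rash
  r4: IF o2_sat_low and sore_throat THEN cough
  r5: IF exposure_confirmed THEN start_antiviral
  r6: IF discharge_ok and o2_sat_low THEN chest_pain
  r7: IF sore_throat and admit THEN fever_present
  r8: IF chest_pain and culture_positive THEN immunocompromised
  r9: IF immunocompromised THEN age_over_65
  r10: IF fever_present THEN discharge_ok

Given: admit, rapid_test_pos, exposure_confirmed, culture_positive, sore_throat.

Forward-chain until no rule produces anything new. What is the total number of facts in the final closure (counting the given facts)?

14

Round 1 — r2, r5, r7, derive o2_sat_low, start_antiviral, fever_present.
Round 2 — r4, r10, derive cough, discharge_ok.
Round 3 — r6, derive chest_pain.
Round 4 — r1, r8, derive followup_48h, immunocompromised.
Round 5 — r9, derive age_over_65.
Closure: {admit, age_over_65, chest_pain, cough, culture_positive, discharge_ok, exposure_confirmed, fever_present, followup_48h, immunocompromised, o2_sat_low, rapid_test_pos, sore_throat, start_antiviral} — 14 facts.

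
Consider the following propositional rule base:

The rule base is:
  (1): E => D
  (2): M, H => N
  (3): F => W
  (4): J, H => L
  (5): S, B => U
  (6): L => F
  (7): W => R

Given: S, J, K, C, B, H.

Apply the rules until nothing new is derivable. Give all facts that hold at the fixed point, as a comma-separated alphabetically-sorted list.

B, C, F, H, J, K, L, R, S, U, W

[1] (4) [J, H => L]; (5) [S, B => U]. ⇒ new: L, U.
[2] (6) [L => F]. ⇒ new: F.
[3] (3) [F => W]. ⇒ new: W.
[4] (7) [W => R]. ⇒ new: R.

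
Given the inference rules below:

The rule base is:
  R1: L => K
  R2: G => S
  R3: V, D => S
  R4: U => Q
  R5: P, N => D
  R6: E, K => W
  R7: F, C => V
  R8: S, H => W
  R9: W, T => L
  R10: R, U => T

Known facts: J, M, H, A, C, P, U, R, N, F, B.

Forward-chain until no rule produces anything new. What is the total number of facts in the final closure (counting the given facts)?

[1] R4 [U => Q]; R5 [P, N => D]; R7 [F, C => V]; R10 [R, U => T]. ⇒ new: Q, D, V, T.
[2] R3 [V, D => S]. ⇒ new: S.
[3] R8 [S, H => W]. ⇒ new: W.
[4] R9 [W, T => L]. ⇒ new: L.
[5] R1 [L => K]. ⇒ new: K.
Closure: {A, B, C, D, F, H, J, K, L, M, N, P, Q, R, S, T, U, V, W} — 19 facts.

19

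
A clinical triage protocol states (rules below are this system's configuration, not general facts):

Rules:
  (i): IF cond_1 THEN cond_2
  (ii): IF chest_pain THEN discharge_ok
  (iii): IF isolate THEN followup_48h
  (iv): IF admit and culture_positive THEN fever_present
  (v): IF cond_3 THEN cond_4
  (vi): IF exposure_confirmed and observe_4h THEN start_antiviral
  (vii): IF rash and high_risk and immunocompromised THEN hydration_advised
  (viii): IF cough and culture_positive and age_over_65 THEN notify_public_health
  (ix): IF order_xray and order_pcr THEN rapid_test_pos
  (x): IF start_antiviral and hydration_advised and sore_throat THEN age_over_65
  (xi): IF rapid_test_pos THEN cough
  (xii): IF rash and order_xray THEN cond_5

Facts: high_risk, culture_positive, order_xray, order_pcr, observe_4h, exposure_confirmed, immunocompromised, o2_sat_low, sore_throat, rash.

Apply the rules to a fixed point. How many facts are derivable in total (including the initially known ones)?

17

Round 1 — (vi), (vii), (ix), (xii), derive start_antiviral, hydration_advised, rapid_test_pos, cond_5.
Round 2 — (x), (xi), derive age_over_65, cough.
Round 3 — (viii), derive notify_public_health.
Closure: {age_over_65, cond_5, cough, culture_positive, exposure_confirmed, high_risk, hydration_advised, immunocompromised, notify_public_health, o2_sat_low, observe_4h, order_pcr, order_xray, rapid_test_pos, rash, sore_throat, start_antiviral} — 17 facts.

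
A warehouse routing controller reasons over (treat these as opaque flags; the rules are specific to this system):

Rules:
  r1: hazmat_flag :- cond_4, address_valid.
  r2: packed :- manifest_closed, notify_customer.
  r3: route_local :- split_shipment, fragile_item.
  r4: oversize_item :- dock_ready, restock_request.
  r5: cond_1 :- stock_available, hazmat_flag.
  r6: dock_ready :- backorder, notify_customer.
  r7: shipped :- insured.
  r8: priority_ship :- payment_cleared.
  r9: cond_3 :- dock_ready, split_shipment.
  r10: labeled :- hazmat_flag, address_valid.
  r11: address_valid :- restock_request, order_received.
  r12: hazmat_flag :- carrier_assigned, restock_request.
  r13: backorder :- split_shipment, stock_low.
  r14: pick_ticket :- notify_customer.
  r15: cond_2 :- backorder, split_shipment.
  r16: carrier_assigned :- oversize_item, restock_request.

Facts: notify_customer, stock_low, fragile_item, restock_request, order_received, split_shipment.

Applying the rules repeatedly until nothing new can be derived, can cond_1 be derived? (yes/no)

no

Round 1: r3 [route_local :- split_shipment, fragile_item.]; r11 [address_valid :- restock_request, order_received.]; r13 [backorder :- split_shipment, stock_low.]; r14 [pick_ticket :- notify_customer.]. New: route_local, address_valid, backorder, pick_ticket.
Round 2: r6 [dock_ready :- backorder, notify_customer.]; r15 [cond_2 :- backorder, split_shipment.]. New: dock_ready, cond_2.
Round 3: r4 [oversize_item :- dock_ready, restock_request.]; r9 [cond_3 :- dock_ready, split_shipment.]. New: oversize_item, cond_3.
Round 4: r16 [carrier_assigned :- oversize_item, restock_request.]. New: carrier_assigned.
Round 5: r12 [hazmat_flag :- carrier_assigned, restock_request.]. New: hazmat_flag.
Round 6: r10 [labeled :- hazmat_flag, address_valid.]. New: labeled.
Fixed point reached. cond_1 is concluded only by r5; r5 needs stock_available (never derived).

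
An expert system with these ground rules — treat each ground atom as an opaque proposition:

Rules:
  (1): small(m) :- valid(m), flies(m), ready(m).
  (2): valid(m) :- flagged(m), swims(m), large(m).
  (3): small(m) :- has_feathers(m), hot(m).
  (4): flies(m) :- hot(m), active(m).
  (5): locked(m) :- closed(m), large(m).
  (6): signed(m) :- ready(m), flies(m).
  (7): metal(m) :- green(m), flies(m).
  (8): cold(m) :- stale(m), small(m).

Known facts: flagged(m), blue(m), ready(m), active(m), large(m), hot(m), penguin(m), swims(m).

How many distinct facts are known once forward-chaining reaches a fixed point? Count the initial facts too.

Round 1: (2) [valid(m) :- flagged(m), swims(m), large(m).]; (4) [flies(m) :- hot(m), active(m).]. Adds valid(m), flies(m).
Round 2: (1) [small(m) :- valid(m), flies(m), ready(m).]; (6) [signed(m) :- ready(m), flies(m).]. Adds small(m), signed(m).
Closure: {active(m), blue(m), flagged(m), flies(m), hot(m), large(m), penguin(m), ready(m), signed(m), small(m), swims(m), valid(m)} — 12 facts.

12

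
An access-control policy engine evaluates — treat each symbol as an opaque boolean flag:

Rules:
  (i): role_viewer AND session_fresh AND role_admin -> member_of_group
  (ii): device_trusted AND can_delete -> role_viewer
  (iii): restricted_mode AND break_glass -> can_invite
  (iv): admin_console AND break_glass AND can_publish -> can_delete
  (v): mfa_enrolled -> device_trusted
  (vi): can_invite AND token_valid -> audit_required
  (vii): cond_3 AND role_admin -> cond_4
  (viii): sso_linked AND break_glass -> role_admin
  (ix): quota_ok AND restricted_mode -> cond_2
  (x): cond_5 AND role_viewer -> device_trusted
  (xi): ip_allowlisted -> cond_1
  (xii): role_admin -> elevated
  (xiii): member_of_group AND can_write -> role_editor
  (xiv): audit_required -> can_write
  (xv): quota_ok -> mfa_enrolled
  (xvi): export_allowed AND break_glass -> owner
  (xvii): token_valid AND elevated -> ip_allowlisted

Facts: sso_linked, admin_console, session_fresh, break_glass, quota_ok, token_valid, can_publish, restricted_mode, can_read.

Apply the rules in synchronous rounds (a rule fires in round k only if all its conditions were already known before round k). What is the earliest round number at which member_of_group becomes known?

Round 1: (iii) [restricted_mode AND break_glass -> can_invite]; (iv) [admin_console AND break_glass AND can_publish -> can_delete]; (viii) [sso_linked AND break_glass -> role_admin]; (ix) [quota_ok AND restricted_mode -> cond_2]; (xv) [quota_ok -> mfa_enrolled]. Adds can_invite, can_delete, role_admin, cond_2, mfa_enrolled.
Round 2: (v) [mfa_enrolled -> device_trusted]; (vi) [can_invite AND token_valid -> audit_required]; (xii) [role_admin -> elevated]. Adds device_trusted, audit_required, elevated.
Round 3: (ii) [device_trusted AND can_delete -> role_viewer]; (xiv) [audit_required -> can_write]; (xvii) [token_valid AND elevated -> ip_allowlisted]. Adds role_viewer, can_write, ip_allowlisted.
Round 4: (i) [role_viewer AND session_fresh AND role_admin -> member_of_group]; (xi) [ip_allowlisted -> cond_1]. Adds member_of_group, cond_1.
member_of_group first appears in round 4.

4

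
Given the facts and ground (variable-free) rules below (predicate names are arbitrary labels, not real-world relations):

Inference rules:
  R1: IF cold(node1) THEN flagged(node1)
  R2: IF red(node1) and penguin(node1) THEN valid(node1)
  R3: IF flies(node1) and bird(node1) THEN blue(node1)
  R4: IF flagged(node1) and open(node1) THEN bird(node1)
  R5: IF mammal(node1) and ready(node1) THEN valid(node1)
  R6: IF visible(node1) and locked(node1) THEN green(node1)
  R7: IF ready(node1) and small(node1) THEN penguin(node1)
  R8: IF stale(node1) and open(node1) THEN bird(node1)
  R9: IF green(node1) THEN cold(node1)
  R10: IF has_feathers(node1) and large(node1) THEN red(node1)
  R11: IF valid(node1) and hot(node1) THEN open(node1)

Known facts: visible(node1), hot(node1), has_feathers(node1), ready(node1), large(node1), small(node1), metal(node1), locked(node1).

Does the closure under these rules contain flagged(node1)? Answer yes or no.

[1] R6 [IF visible(node1) and locked(node1) THEN green(node1)]; R7 [IF ready(node1) and small(node1) THEN penguin(node1)]; R10 [IF has_feathers(node1) and large(node1) THEN red(node1)]. ⇒ new: green(node1), penguin(node1), red(node1).
[2] R2 [IF red(node1) and penguin(node1) THEN valid(node1)]; R9 [IF green(node1) THEN cold(node1)]. ⇒ new: valid(node1), cold(node1).
[3] R1 [IF cold(node1) THEN flagged(node1)]; R11 [IF valid(node1) and hot(node1) THEN open(node1)]. ⇒ new: flagged(node1), open(node1).
[4] R4 [IF flagged(node1) and open(node1) THEN bird(node1)]. ⇒ new: bird(node1).
flagged(node1) appears in round 3, so it is derivable.

yes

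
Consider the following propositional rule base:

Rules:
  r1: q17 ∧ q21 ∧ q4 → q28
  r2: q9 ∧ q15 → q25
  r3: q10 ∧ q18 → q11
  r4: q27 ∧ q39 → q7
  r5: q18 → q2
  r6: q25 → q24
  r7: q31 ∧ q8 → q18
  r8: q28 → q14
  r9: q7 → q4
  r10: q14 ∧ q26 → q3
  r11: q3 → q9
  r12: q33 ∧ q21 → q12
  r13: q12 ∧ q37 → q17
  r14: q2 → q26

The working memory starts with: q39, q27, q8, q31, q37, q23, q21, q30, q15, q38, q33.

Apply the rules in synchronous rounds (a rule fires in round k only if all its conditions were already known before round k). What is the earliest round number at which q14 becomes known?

4

Round 1: r4 [q27 ∧ q39 → q7]; r7 [q31 ∧ q8 → q18]; r12 [q33 ∧ q21 → q12]. Adds q7, q18, q12.
Round 2: r5 [q18 → q2]; r9 [q7 → q4]; r13 [q12 ∧ q37 → q17]. Adds q2, q4, q17.
Round 3: r1 [q17 ∧ q21 ∧ q4 → q28]; r14 [q2 → q26]. Adds q28, q26.
Round 4: r8 [q28 → q14]. Adds q14.
q14 first appears in round 4.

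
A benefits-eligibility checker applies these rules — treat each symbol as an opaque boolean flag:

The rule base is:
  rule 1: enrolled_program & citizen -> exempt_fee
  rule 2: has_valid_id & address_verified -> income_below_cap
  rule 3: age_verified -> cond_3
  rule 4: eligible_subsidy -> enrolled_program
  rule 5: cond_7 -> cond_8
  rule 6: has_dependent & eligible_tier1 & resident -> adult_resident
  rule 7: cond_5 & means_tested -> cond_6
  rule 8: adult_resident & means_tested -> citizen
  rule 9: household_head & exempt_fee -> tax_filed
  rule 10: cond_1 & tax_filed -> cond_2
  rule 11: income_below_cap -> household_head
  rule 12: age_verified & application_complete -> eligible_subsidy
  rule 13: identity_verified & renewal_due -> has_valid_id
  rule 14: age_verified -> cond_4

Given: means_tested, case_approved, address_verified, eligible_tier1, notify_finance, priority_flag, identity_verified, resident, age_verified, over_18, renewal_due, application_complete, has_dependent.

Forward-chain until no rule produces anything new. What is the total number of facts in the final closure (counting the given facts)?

24

Round 1 fires rule 3, rule 6, rule 12, rule 13, rule 14, giving cond_3, adult_resident, eligible_subsidy, has_valid_id, cond_4.
Round 2 fires rule 2, rule 4, rule 8, giving income_below_cap, enrolled_program, citizen.
Round 3 fires rule 1, rule 11, giving exempt_fee, household_head.
Round 4 fires rule 9, giving tax_filed.
Closure: {address_verified, adult_resident, age_verified, application_complete, case_approved, citizen, cond_3, cond_4, eligible_subsidy, eligible_tier1, enrolled_program, exempt_fee, has_dependent, has_valid_id, household_head, identity_verified, income_below_cap, means_tested, notify_finance, over_18, priority_flag, renewal_due, resident, tax_filed} — 24 facts.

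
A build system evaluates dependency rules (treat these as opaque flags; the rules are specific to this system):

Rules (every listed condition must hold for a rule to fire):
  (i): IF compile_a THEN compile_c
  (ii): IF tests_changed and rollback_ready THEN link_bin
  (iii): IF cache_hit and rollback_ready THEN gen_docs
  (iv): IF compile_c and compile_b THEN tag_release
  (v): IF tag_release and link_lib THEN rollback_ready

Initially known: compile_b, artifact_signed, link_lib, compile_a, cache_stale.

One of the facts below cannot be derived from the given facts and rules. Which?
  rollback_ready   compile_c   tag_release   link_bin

link_bin

Round 1: (i) [IF compile_a THEN compile_c]. New: compile_c.
Round 2: (iv) [IF compile_c and compile_b THEN tag_release]. New: tag_release.
Round 3: (v) [IF tag_release and link_lib THEN rollback_ready]. New: rollback_ready.
Derived: compile_c (round 1), tag_release (round 2), rollback_ready (round 3). link_bin never appears in any round.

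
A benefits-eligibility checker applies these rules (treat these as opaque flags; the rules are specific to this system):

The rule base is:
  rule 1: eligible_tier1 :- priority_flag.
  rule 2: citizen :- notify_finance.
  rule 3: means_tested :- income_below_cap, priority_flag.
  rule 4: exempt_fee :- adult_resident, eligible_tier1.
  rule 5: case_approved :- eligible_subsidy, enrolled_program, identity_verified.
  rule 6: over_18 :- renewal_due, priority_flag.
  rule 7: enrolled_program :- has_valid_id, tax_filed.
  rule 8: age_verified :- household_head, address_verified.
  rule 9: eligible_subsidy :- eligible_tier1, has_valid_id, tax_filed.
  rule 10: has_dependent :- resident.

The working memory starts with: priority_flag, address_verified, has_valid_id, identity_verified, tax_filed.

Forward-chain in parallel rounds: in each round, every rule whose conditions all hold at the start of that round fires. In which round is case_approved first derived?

3

Round 1: rule 1 [eligible_tier1 :- priority_flag.]; rule 7 [enrolled_program :- has_valid_id, tax_filed.]. Adds eligible_tier1, enrolled_program.
Round 2: rule 9 [eligible_subsidy :- eligible_tier1, has_valid_id, tax_filed.]. Adds eligible_subsidy.
Round 3: rule 5 [case_approved :- eligible_subsidy, enrolled_program, identity_verified.]. Adds case_approved.
case_approved first appears in round 3.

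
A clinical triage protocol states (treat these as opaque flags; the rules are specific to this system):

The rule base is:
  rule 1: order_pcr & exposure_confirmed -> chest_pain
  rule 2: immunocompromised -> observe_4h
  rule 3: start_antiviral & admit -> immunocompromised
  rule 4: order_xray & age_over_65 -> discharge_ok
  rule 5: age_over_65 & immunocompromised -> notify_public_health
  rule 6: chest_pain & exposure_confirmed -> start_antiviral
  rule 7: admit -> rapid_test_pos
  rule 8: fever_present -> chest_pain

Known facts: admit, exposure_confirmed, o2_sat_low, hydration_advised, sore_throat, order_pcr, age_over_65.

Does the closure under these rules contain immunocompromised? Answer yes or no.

yes

Round 1 — rule 1, rule 7, derive chest_pain, rapid_test_pos.
Round 2 — rule 6, derive start_antiviral.
Round 3 — rule 3, derive immunocompromised.
Round 4 — rule 2, rule 5, derive observe_4h, notify_public_health.
immunocompromised appears in round 3, so it is derivable.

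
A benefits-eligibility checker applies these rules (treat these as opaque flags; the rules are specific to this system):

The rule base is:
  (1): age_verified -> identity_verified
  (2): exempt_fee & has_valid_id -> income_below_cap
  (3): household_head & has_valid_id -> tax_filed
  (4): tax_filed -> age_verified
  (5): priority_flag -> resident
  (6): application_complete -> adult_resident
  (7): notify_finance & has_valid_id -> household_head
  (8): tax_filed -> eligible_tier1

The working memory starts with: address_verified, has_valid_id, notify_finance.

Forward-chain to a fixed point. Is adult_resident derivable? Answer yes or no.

Round 1: (7) [notify_finance & has_valid_id -> household_head]. Adds household_head.
Round 2: (3) [household_head & has_valid_id -> tax_filed]. Adds tax_filed.
Round 3: (4) [tax_filed -> age_verified]; (8) [tax_filed -> eligible_tier1]. Adds age_verified, eligible_tier1.
Round 4: (1) [age_verified -> identity_verified]. Adds identity_verified.
Fixed point reached. adult_resident is concluded only by (6); (6) needs application_complete (never derived).

no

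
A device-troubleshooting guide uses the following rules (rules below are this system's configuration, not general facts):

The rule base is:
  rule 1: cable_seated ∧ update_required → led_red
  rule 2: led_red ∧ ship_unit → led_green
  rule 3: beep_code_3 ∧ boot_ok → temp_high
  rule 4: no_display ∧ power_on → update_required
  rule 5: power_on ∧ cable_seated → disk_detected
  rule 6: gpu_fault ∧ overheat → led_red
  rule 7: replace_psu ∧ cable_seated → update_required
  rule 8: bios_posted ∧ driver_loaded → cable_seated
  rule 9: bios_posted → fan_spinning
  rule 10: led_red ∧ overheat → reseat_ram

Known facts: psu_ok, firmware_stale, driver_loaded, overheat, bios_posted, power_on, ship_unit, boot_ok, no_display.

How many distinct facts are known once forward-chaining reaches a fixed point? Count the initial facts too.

16

Round 1 — rule 4, rule 8, rule 9, derive update_required, cable_seated, fan_spinning.
Round 2 — rule 1, rule 5, derive led_red, disk_detected.
Round 3 — rule 2, rule 10, derive led_green, reseat_ram.
Closure: {bios_posted, boot_ok, cable_seated, disk_detected, driver_loaded, fan_spinning, firmware_stale, led_green, led_red, no_display, overheat, power_on, psu_ok, reseat_ram, ship_unit, update_required} — 16 facts.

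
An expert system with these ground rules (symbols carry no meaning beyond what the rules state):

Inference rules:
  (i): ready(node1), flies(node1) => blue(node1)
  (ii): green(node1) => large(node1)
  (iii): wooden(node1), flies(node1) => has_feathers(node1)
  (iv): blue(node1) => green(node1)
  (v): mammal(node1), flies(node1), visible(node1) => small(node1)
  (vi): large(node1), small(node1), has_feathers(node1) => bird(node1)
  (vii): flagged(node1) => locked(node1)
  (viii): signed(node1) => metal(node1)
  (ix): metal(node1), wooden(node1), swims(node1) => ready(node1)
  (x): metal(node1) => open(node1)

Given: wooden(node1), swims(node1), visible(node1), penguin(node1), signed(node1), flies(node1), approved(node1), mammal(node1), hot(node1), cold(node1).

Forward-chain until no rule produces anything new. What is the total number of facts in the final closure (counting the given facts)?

[1] (iii) [wooden(node1), flies(node1) => has_feathers(node1)]; (v) [mammal(node1), flies(node1), visible(node1) => small(node1)]; (viii) [signed(node1) => metal(node1)]. ⇒ new: has_feathers(node1), small(node1), metal(node1).
[2] (ix) [metal(node1), wooden(node1), swims(node1) => ready(node1)]; (x) [metal(node1) => open(node1)]. ⇒ new: ready(node1), open(node1).
[3] (i) [ready(node1), flies(node1) => blue(node1)]. ⇒ new: blue(node1).
[4] (iv) [blue(node1) => green(node1)]. ⇒ new: green(node1).
[5] (ii) [green(node1) => large(node1)]. ⇒ new: large(node1).
[6] (vi) [large(node1), small(node1), has_feathers(node1) => bird(node1)]. ⇒ new: bird(node1).
Closure: {approved(node1), bird(node1), blue(node1), cold(node1), flies(node1), green(node1), has_feathers(node1), hot(node1), large(node1), mammal(node1), metal(node1), open(node1), penguin(node1), ready(node1), signed(node1), small(node1), swims(node1), visible(node1), wooden(node1)} — 19 facts.

19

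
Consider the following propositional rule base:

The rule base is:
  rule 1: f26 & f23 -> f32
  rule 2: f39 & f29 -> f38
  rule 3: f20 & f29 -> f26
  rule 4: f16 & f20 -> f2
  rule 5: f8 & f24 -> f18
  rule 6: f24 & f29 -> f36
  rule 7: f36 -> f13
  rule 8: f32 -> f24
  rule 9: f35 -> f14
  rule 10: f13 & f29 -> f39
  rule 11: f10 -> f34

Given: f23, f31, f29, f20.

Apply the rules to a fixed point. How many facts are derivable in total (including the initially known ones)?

11

Round 1 fires rule 3, giving f26.
Round 2 fires rule 1, giving f32.
Round 3 fires rule 8, giving f24.
Round 4 fires rule 6, giving f36.
Round 5 fires rule 7, giving f13.
Round 6 fires rule 10, giving f39.
Round 7 fires rule 2, giving f38.
Closure: {f13, f20, f23, f24, f26, f29, f31, f32, f36, f38, f39} — 11 facts.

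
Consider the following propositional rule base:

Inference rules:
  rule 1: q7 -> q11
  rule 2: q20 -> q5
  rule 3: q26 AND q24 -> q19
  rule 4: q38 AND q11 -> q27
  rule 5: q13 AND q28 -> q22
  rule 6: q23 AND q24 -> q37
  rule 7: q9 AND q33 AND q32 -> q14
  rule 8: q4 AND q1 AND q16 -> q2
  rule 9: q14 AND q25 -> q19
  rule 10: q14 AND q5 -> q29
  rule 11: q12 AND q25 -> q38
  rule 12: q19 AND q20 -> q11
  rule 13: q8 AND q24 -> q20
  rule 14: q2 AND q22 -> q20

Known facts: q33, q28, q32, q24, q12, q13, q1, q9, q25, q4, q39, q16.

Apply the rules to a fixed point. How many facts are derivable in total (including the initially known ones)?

22

Round 1: rule 5 [q13 AND q28 -> q22]; rule 7 [q9 AND q33 AND q32 -> q14]; rule 8 [q4 AND q1 AND q16 -> q2]; rule 11 [q12 AND q25 -> q38]. Adds q22, q14, q2, q38.
Round 2: rule 9 [q14 AND q25 -> q19]; rule 14 [q2 AND q22 -> q20]. Adds q19, q20.
Round 3: rule 2 [q20 -> q5]; rule 12 [q19 AND q20 -> q11]. Adds q5, q11.
Round 4: rule 4 [q38 AND q11 -> q27]; rule 10 [q14 AND q5 -> q29]. Adds q27, q29.
Closure: {q1, q11, q12, q13, q14, q16, q19, q2, q20, q22, q24, q25, q27, q28, q29, q32, q33, q38, q39, q4, q5, q9} — 22 facts.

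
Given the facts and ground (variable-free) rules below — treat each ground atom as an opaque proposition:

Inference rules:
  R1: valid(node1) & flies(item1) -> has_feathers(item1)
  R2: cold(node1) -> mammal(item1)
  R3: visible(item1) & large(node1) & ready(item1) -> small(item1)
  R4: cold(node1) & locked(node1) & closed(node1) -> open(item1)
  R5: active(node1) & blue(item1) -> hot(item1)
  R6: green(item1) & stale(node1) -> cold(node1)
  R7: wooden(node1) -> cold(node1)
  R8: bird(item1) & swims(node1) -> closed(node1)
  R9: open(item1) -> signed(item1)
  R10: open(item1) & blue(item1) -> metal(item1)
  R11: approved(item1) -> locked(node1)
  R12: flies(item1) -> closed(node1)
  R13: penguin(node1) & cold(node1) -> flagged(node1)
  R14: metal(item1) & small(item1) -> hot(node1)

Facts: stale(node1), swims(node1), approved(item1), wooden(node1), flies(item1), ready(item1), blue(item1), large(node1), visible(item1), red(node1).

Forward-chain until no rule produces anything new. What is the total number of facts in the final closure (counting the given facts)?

Round 1 — R3, R7, R11, R12, derive small(item1), cold(node1), locked(node1), closed(node1).
Round 2 — R2, R4, derive mammal(item1), open(item1).
Round 3 — R9, R10, derive signed(item1), metal(item1).
Round 4 — R14, derive hot(node1).
Closure: {approved(item1), blue(item1), closed(node1), cold(node1), flies(item1), hot(node1), large(node1), locked(node1), mammal(item1), metal(item1), open(item1), ready(item1), red(node1), signed(item1), small(item1), stale(node1), swims(node1), visible(item1), wooden(node1)} — 19 facts.

19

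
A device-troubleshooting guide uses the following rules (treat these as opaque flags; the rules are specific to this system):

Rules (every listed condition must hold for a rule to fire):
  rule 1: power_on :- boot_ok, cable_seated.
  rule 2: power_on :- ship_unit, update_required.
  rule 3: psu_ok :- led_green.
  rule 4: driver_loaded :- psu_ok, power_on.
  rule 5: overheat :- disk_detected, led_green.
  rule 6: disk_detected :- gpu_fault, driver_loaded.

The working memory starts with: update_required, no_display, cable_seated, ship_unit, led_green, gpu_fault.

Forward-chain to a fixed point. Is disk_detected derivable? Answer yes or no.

yes

Round 1: rule 2 [power_on :- ship_unit, update_required.]; rule 3 [psu_ok :- led_green.]. Adds power_on, psu_ok.
Round 2: rule 4 [driver_loaded :- psu_ok, power_on.]. Adds driver_loaded.
Round 3: rule 6 [disk_detected :- gpu_fault, driver_loaded.]. Adds disk_detected.
Round 4: rule 5 [overheat :- disk_detected, led_green.]. Adds overheat.
disk_detected appears in round 3, so it is derivable.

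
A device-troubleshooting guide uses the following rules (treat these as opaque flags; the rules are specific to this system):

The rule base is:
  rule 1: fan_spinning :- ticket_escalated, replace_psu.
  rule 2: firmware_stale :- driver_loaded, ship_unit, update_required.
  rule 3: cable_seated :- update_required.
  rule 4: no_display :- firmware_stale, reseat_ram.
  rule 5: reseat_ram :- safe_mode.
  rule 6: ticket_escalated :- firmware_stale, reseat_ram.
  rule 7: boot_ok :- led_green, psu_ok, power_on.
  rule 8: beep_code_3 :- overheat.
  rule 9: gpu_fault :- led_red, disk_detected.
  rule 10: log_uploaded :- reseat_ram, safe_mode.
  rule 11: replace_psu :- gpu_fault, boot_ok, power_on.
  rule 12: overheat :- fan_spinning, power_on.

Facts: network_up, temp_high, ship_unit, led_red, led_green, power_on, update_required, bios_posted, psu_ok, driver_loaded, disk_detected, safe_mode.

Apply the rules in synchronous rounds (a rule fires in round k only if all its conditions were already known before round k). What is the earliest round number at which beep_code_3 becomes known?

Round 1 fires rule 2, rule 3, rule 5, rule 7, rule 9, giving firmware_stale, cable_seated, reseat_ram, boot_ok, gpu_fault.
Round 2 fires rule 4, rule 6, rule 10, rule 11, giving no_display, ticket_escalated, log_uploaded, replace_psu.
Round 3 fires rule 1, giving fan_spinning.
Round 4 fires rule 12, giving overheat.
Round 5 fires rule 8, giving beep_code_3.
beep_code_3 first appears in round 5.

5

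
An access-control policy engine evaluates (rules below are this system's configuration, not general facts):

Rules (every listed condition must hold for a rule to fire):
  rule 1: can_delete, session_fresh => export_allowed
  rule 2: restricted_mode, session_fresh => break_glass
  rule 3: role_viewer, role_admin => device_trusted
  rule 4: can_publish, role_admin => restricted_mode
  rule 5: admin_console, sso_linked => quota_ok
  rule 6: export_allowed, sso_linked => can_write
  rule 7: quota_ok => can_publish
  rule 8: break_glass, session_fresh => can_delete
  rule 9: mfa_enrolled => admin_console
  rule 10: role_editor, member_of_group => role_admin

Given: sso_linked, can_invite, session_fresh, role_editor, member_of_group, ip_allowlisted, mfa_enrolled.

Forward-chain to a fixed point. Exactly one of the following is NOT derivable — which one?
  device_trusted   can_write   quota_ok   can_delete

device_trusted

Round 1 — rule 9, rule 10, derive admin_console, role_admin.
Round 2 — rule 5, derive quota_ok.
Round 3 — rule 7, derive can_publish.
Round 4 — rule 4, derive restricted_mode.
Round 5 — rule 2, derive break_glass.
Round 6 — rule 8, derive can_delete.
Round 7 — rule 1, derive export_allowed.
Round 8 — rule 6, derive can_write.
Derived: can_delete (round 6), can_write (round 8), quota_ok (round 2). device_trusted never appears in any round.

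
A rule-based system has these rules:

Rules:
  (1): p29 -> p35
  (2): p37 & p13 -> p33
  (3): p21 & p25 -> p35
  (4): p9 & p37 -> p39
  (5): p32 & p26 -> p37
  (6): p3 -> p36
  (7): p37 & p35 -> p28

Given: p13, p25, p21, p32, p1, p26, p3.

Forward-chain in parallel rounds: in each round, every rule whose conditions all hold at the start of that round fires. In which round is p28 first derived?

2

Round 1: (3) [p21 & p25 -> p35]; (5) [p32 & p26 -> p37]; (6) [p3 -> p36]. New: p35, p37, p36.
Round 2: (2) [p37 & p13 -> p33]; (7) [p37 & p35 -> p28]. New: p33, p28.
p28 first appears in round 2.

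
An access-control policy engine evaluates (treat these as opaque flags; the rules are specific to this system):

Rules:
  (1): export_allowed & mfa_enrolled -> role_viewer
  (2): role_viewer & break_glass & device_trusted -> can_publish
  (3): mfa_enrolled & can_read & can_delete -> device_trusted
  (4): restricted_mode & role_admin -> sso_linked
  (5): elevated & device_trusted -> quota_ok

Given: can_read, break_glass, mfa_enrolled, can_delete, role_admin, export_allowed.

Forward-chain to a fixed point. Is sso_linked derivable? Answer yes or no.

Round 1 — (1), (3), derive role_viewer, device_trusted.
Round 2 — (2), derive can_publish.
Fixed point reached. sso_linked is concluded only by (4); (4) needs restricted_mode (never derived).

no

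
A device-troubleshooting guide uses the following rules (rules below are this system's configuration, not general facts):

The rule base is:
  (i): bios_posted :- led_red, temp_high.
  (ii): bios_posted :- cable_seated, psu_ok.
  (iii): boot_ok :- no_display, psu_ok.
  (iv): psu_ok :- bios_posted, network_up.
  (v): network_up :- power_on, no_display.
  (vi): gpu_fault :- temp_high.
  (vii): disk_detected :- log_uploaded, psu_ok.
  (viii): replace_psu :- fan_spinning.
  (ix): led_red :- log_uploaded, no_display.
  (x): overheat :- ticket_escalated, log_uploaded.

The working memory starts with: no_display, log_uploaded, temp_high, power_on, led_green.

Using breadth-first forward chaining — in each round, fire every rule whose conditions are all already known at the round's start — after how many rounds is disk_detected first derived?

Round 1: (v) [network_up :- power_on, no_display.]; (vi) [gpu_fault :- temp_high.]; (ix) [led_red :- log_uploaded, no_display.]. New: network_up, gpu_fault, led_red.
Round 2: (i) [bios_posted :- led_red, temp_high.]. New: bios_posted.
Round 3: (iv) [psu_ok :- bios_posted, network_up.]. New: psu_ok.
Round 4: (iii) [boot_ok :- no_display, psu_ok.]; (vii) [disk_detected :- log_uploaded, psu_ok.]. New: boot_ok, disk_detected.
disk_detected first appears in round 4.

4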